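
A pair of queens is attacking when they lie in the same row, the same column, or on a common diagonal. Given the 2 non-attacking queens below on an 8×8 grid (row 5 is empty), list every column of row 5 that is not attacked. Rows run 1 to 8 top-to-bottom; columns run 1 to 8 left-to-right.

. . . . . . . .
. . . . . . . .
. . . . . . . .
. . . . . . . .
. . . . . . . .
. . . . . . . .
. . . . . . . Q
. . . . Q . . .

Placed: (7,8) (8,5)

columns 1, 3, 4, 7

(7,8) attacks row 5 at column 8 and diagonals 6.
(8,5) attacks row 5 at column 5 and diagonals 2, 8.
Attacked columns: {2, 5, 6, 8}. Safe: {1, 3, 4, 7}.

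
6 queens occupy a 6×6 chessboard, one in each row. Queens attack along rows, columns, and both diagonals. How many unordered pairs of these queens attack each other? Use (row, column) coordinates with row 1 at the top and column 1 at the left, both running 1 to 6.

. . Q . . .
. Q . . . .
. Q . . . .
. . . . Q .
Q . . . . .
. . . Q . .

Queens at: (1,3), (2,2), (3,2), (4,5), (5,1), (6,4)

Same column: (2,2)–(3,2) (column 2).
Same diagonal: (1,3)–(2,2) (|1−2| = |3−2| = 1).
Total attacking pairs: 2.

2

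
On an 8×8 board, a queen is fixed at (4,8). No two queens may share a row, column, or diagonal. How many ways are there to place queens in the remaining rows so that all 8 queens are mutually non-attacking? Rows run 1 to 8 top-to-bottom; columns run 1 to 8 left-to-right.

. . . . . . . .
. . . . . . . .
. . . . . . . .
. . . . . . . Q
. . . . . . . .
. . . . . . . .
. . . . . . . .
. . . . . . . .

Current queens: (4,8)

18

Branch on row 1: col 1 → 1; col 2 → 2; col 3 → 4; col 4 → 5; col 6 → 4; col 7 → 2.
Sum: 1 + 2 + 4 + 5 + 4 + 2 = 18.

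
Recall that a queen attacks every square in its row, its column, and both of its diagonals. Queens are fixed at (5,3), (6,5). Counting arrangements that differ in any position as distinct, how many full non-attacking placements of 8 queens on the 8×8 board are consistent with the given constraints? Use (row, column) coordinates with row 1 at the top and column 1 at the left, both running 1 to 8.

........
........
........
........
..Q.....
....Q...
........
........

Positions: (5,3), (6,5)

3

Branch on row 1: col 1 → 0; col 2 → 1; col 4 → 0; col 6 → 2; col 8 → 0.
Sum: 0 + 1 + 0 + 2 + 0 = 3.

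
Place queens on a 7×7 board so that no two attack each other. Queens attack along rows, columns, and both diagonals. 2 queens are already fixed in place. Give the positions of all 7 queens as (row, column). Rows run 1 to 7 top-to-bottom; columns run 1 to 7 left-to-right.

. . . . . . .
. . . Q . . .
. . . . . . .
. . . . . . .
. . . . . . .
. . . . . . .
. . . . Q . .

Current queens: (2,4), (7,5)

Row 1: attacked by (2,4)→{3,4,5}; (7,5)→{5}. Safe: 1, 2, 6, 7. Place at column 1.
Row 3: attacked by (1,1)→{1,3}; (2,4)→{3,4,5}; (7,5)→{1,5}. Safe: 2, 6, 7. Place at column 7.
Row 4: attacked by (1,1)→{1,4}; (2,4)→{2,4,6}; (3,7)→{6,7}; (7,5)→{2,5}. Safe: 3. Place at column 3.
Row 5: attacked by (1,1)→{1,5}; (2,4)→{1,4,7}; (3,7)→{5,7}; (4,3)→{2,3,4}; (7,5)→{3,5,7}. Safe: 6. Place at column 6.
Row 6: attacked by (1,1)→{1,6}; (2,4)→{4}; (3,7)→{4,7}; (4,3)→{1,3,5}; (5,6)→{5,6,7}; (7,5)→{4,5,6}. Safe: 2. Place at column 2.
Columns [1, 4, 7, 3, 6, 2, 5], r−c [0, -2, -4, 1, -1, 4, 2], r+c [2, 6, 10, 7, 11, 8, 12] are all distinct, so no two queens attack.

(1,1) (2,4) (3,7) (4,3) (5,6) (6,2) (7,5)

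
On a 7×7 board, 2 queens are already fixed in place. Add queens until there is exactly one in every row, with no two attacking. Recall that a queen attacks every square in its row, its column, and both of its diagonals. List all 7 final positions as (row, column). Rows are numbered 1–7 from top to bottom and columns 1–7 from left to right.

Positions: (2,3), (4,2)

(1,7) (2,3) (3,6) (4,2) (5,5) (6,1) (7,4)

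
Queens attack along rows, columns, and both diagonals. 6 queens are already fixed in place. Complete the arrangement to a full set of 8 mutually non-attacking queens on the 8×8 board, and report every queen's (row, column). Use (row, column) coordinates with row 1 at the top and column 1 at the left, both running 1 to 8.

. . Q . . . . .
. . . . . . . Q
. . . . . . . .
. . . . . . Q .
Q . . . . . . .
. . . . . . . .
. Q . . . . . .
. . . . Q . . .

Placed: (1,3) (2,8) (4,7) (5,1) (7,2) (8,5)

(1,3) (2,8) (3,4) (4,7) (5,1) (6,6) (7,2) (8,5)

Row 3: attacked by (1,3)→{1,3,5}; (2,8)→{7,8}; (4,7)→{6,7,8}; (5,1)→{1,3}; (7,2)→{2,6}; (8,5)→{5}. Safe: 4. Place at column 4.
Row 6: attacked by (1,3)→{3,8}; (2,8)→{4,8}; (3,4)→{1,4,7}; (4,7)→{5,7}; (5,1)→{1,2}; (7,2)→{1,2,3}; (8,5)→{3,5,7}. Safe: 6. Place at column 6.
Columns [3, 8, 4, 7, 1, 6, 2, 5], r−c [-2, -6, -1, -3, 4, 0, 5, 3], r+c [4, 10, 7, 11, 6, 12, 9, 13] are all distinct, so no two queens attack.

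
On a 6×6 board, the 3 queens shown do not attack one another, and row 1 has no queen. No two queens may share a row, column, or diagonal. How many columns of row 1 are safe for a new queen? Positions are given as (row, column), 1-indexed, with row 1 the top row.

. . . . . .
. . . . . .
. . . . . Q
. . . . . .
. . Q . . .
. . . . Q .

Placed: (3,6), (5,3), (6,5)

(3,6) attacks row 1 at column 6 and diagonals 4.
(5,3) attacks row 1 at column 3.
(6,5) attacks row 1 at column 5.
Attacked columns: {3, 4, 5, 6}. Safe: {1, 2}.

2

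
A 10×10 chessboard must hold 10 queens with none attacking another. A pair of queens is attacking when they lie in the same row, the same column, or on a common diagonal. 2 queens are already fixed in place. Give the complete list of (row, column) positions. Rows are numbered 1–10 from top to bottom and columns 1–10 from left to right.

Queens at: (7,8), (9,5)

Row 1: attacked by (7,8)→{2,8}; (9,5)→{5}. Safe: 1, 3, 4, 6, 7, 9, 10. Place at column 7.
Row 2: attacked by (1,7)→{6,7,8}; (7,8)→{3,8}; (9,5)→{5}. Safe: 1, 2, 4, 9, 10. Place at column 1.
Row 3: attacked by (1,7)→{5,7,9}; (2,1)→{1,2}; (7,8)→{4,8}; (9,5)→{5}. Safe: 3, 6, 10. Place at column 6.
Row 4: attacked by (1,7)→{4,7,10}; (2,1)→{1,3}; (3,6)→{5,6,7}; (7,8)→{5,8}; (9,5)→{5,10}. Safe: 2, 9. Place at column 9.
Row 5: attacked by (1,7)→{3,7}; (2,1)→{1,4}; (3,6)→{4,6,8}; (4,9)→{8,9,10}; (7,8)→{6,8,10}; (9,5)→{1,5,9}. Safe: 2. Place at column 2.
Row 6: attacked by (1,7)→{2,7}; (2,1)→{1,5}; (3,6)→{3,6,9}; (4,9)→{7,9}; (5,2)→{1,2,3}; (7,8)→{7,8,9}; (9,5)→{2,5,8}. Safe: 4, 10. Place at column 4.
Row 8: attacked by (1,7)→{7}; (2,1)→{1,7}; (3,6)→{1,6}; (4,9)→{5,9}; (5,2)→{2,5}; (6,4)→{2,4,6}; (7,8)→{7,8,9}; (9,5)→{4,5,6}. Safe: 3, 10. Place at column 3.
Row 10: attacked by (1,7)→{7}; (2,1)→{1,9}; (3,6)→{6}; (4,9)→{3,9}; (5,2)→{2,7}; (6,4)→{4,8}; (7,8)→{5,8}; (8,3)→{1,3,5}; (9,5)→{4,5,6}. Safe: 10. Place at column 10.
Columns [7, 1, 6, 9, 2, 4, 8, 3, 5, 10], r−c [-6, 1, -3, -5, 3, 2, -1, 5, 4, 0], r+c [8, 3, 9, 13, 7, 10, 15, 11, 14, 20] are all distinct, so no two queens attack.

(1,7) (2,1) (3,6) (4,9) (5,2) (6,4) (7,8) (8,3) (9,5) (10,10)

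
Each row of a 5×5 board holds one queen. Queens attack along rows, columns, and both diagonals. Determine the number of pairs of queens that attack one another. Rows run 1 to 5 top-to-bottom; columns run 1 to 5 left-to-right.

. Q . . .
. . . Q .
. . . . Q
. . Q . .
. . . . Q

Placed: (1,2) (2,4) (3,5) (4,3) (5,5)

2

Same column: (3,5)–(5,5) (column 5).
Same diagonal: (2,4)–(3,5) (|2−3| = |4−5| = 1).
Total attacking pairs: 2.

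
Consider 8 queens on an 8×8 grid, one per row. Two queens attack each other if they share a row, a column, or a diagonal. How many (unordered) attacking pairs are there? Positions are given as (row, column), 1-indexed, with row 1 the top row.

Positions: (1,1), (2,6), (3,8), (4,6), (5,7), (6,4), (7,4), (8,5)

Same column: (2,6)–(4,6) (column 6); (6,4)–(7,4) (column 4).
Same diagonal: (3,8)–(7,4) (|3−7| = |8−4| = 4); (4,6)–(5,7) (|4−5| = |6−7| = 1); (4,6)–(6,4) (|4−6| = |6−4| = 2); (7,4)–(8,5) (|7−8| = |4−5| = 1).
Total attacking pairs: 6.

6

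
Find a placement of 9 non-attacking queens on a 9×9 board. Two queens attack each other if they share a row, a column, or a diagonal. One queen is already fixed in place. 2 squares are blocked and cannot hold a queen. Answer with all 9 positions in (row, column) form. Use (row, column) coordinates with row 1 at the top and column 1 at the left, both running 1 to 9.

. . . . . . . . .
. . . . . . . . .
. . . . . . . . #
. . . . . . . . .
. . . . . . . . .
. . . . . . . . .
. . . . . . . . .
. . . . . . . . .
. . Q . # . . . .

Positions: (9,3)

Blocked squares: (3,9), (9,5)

(1,6) (2,4) (3,1) (4,7) (5,9) (6,2) (7,8) (8,5) (9,3)

Row 1: attacked by (9,3)→{3}. Safe: 1, 2, 4, 5, 6, 7, 8, 9. Place at column 6.
Row 2: attacked by (1,6)→{5,6,7}; (9,3)→{3}. Safe: 1, 2, 4, 8, 9. Place at column 4.
Row 3: attacked by (1,6)→{4,6,8}; (2,4)→{3,4,5}; (9,3)→{3,9}. Blocked: 9. Safe: 1, 2, 7. Place at column 1.
Row 4: attacked by (1,6)→{3,6,9}; (2,4)→{2,4,6}; (3,1)→{1,2}; (9,3)→{3,8}. Safe: 5, 7. Place at column 7.
Row 5: attacked by (1,6)→{2,6}; (2,4)→{1,4,7}; (3,1)→{1,3}; (4,7)→{6,7,8}; (9,3)→{3,7}. Safe: 5, 9. Place at column 9.
Row 6: attacked by (1,6)→{1,6}; (2,4)→{4,8}; (3,1)→{1,4}; (4,7)→{5,7,9}; (5,9)→{8,9}; (9,3)→{3,6}. Safe: 2. Place at column 2.
Row 7: attacked by (1,6)→{6}; (2,4)→{4,9}; (3,1)→{1,5}; (4,7)→{4,7}; (5,9)→{7,9}; (6,2)→{1,2,3}; (9,3)→{1,3,5}. Safe: 8. Place at column 8.
Row 8: attacked by (1,6)→{6}; (2,4)→{4}; (3,1)→{1,6}; (4,7)→{3,7}; (5,9)→{6,9}; (6,2)→{2,4}; (7,8)→{7,8,9}; (9,3)→{2,3,4}. Safe: 5. Place at column 5.
Columns [6, 4, 1, 7, 9, 2, 8, 5, 3], r−c [-5, -2, 2, -3, -4, 4, -1, 3, 6], r+c [7, 6, 4, 11, 14, 8, 15, 13, 12] are all distinct, so no two queens attack.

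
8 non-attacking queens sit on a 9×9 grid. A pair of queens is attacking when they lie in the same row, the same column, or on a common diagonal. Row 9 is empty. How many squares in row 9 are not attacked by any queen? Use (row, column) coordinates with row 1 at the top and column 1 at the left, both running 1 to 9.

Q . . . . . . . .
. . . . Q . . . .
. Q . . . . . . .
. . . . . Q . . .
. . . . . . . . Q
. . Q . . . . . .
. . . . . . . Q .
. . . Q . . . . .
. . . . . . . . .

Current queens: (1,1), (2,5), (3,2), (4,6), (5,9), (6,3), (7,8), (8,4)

(1,1) attacks row 9 at column 1 and diagonals 9.
(2,5) attacks row 9 at column 5.
(3,2) attacks row 9 at column 2 and diagonals 8.
(4,6) attacks row 9 at column 6 and diagonals 1.
(5,9) attacks row 9 at column 9 and diagonals 5.
(6,3) attacks row 9 at column 3 and diagonals 6.
(7,8) attacks row 9 at column 8 and diagonals 6.
(8,4) attacks row 9 at column 4 and diagonals 3, 5.
Attacked columns: {1, 2, 3, 4, 5, 6, 8, 9}. Safe: {7}.

1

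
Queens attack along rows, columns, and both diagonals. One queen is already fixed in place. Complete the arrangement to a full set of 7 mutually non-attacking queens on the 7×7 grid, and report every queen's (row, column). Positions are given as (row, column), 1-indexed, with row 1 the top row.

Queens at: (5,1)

(1,2) (2,7) (3,5) (4,3) (5,1) (6,6) (7,4)

Row 1: attacked by (5,1)→{1,5}. Safe: 2, 3, 4, 6, 7. Place at column 2.
Row 2: attacked by (1,2)→{1,2,3}; (5,1)→{1,4}. Safe: 5, 6, 7. Place at column 7.
Row 3: attacked by (1,2)→{2,4}; (2,7)→{6,7}; (5,1)→{1,3}. Safe: 5. Place at column 5.
Row 4: attacked by (1,2)→{2,5}; (2,7)→{5,7}; (3,5)→{4,5,6}; (5,1)→{1,2}. Safe: 3. Place at column 3.
Row 6: attacked by (1,2)→{2,7}; (2,7)→{3,7}; (3,5)→{2,5}; (4,3)→{1,3,5}; (5,1)→{1,2}. Safe: 4, 6. Place at column 6.
Row 7: attacked by (1,2)→{2}; (2,7)→{2,7}; (3,5)→{1,5}; (4,3)→{3,6}; (5,1)→{1,3}; (6,6)→{5,6,7}. Safe: 4. Place at column 4.
Columns [2, 7, 5, 3, 1, 6, 4], r−c [-1, -5, -2, 1, 4, 0, 3], r+c [3, 9, 8, 7, 6, 12, 11] are all distinct, so no two queens attack.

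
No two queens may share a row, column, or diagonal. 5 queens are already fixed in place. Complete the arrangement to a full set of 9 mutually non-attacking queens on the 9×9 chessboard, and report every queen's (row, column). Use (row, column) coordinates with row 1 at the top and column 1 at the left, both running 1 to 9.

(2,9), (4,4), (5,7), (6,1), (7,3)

(1,2) (2,9) (3,6) (4,4) (5,7) (6,1) (7,3) (8,5) (9,8)

Row 1: attacked by (2,9)→{8,9}; (4,4)→{1,4,7}; (5,7)→{3,7}; (6,1)→{1,6}; (7,3)→{3,9}. Safe: 2, 5. Place at column 2.
Row 3: attacked by (1,2)→{2,4}; (2,9)→{8,9}; (4,4)→{3,4,5}; (5,7)→{5,7,9}; (6,1)→{1,4}; (7,3)→{3,7}. Safe: 6. Place at column 6.
Row 8: attacked by (1,2)→{2,9}; (2,9)→{3,9}; (3,6)→{1,6}; (4,4)→{4,8}; (5,7)→{4,7}; (6,1)→{1,3}; (7,3)→{2,3,4}. Safe: 5. Place at column 5.
Row 9: attacked by (1,2)→{2}; (2,9)→{2,9}; (3,6)→{6}; (4,4)→{4,9}; (5,7)→{3,7}; (6,1)→{1,4}; (7,3)→{1,3,5}; (8,5)→{4,5,6}. Safe: 8. Place at column 8.
Columns [2, 9, 6, 4, 7, 1, 3, 5, 8], r−c [-1, -7, -3, 0, -2, 5, 4, 3, 1], r+c [3, 11, 9, 8, 12, 7, 10, 13, 17] are all distinct, so no two queens attack.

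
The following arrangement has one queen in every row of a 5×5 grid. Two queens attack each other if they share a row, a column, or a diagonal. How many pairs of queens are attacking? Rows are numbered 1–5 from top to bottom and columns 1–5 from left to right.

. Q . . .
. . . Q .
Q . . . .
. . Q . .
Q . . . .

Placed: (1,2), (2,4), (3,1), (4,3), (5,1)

Same column: (3,1)–(5,1) (column 1).
Same diagonal: (2,4)–(5,1) (|2−5| = |4−1| = 3).
Total attacking pairs: 2.

2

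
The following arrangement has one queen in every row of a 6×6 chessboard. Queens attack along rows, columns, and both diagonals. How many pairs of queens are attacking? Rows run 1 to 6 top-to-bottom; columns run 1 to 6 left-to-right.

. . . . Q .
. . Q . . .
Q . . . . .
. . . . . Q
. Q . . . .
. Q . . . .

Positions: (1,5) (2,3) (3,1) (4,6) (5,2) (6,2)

1

Same column: (5,2)–(6,2) (column 2).
Total attacking pairs: 1.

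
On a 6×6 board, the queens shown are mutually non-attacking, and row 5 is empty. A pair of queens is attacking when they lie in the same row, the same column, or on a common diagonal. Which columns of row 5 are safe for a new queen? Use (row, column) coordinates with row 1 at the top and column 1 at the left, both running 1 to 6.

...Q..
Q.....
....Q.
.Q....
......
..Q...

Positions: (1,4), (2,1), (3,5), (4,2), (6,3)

columns 6

(1,4) attacks row 5 at column 4.
(2,1) attacks row 5 at column 1 and diagonals 4.
(3,5) attacks row 5 at column 5 and diagonals 3.
(4,2) attacks row 5 at column 2 and diagonals 1, 3.
(6,3) attacks row 5 at column 3 and diagonals 2, 4.
Attacked columns: {1, 2, 3, 4, 5}. Safe: {6}.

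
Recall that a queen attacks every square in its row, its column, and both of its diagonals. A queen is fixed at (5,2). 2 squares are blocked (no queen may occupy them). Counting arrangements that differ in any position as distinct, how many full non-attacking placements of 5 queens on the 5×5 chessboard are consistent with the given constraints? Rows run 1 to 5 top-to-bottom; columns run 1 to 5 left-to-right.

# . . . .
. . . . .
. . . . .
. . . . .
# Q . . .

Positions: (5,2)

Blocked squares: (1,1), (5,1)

Branch on row 1: col 3 → 0; col 4 → 1; col 5 → 1.
Sum: 0 + 1 + 1 = 2.

2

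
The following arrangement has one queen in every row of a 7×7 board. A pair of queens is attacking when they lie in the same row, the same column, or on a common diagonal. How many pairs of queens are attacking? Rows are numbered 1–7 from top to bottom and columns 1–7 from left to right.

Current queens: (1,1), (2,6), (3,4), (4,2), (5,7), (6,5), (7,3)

0

All columns are distinct and no two queens satisfy |Δrow| = |Δcol|, so no pair attacks.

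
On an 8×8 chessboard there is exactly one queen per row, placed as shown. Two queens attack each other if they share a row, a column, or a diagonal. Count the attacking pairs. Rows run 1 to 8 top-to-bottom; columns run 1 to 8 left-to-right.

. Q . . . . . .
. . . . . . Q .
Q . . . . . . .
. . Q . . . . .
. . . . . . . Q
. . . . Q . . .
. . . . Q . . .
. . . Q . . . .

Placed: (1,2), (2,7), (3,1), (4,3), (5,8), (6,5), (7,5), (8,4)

Same column: (6,5)–(7,5) (column 5).
Same diagonal: (3,1)–(7,5) (|3−7| = |1−5| = 4); (4,3)–(6,5) (|4−6| = |3−5| = 2); (7,5)–(8,4) (|7−8| = |5−4| = 1).
Total attacking pairs: 4.

4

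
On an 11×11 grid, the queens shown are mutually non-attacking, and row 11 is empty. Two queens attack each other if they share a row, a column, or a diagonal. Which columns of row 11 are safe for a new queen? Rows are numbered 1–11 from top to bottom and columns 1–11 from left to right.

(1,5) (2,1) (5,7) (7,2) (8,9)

(1,5) attacks row 11 at column 5.
(2,1) attacks row 11 at column 1 and diagonals 10.
(5,7) attacks row 11 at column 7 and diagonals 1.
(7,2) attacks row 11 at column 2 and diagonals 6.
(8,9) attacks row 11 at column 9 and diagonals 6.
Attacked columns: {1, 2, 5, 6, 7, 9, 10}. Safe: {3, 4, 8, 11}.

columns 3, 4, 8, 11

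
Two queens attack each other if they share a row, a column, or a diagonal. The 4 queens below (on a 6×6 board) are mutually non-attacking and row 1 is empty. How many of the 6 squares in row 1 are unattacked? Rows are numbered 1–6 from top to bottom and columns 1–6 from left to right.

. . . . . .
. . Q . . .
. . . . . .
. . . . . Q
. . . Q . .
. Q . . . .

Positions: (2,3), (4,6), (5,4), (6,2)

(2,3) attacks row 1 at column 3 and diagonals 2, 4.
(4,6) attacks row 1 at column 6 and diagonals 3.
(5,4) attacks row 1 at column 4.
(6,2) attacks row 1 at column 2.
Attacked columns: {2, 3, 4, 6}. Safe: {1, 5}.

2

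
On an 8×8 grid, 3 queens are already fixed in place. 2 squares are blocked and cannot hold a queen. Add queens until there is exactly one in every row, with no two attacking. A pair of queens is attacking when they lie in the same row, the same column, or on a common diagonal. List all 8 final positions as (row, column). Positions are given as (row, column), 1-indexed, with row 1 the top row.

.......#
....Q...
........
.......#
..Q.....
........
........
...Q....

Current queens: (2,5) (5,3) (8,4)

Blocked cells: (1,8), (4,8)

(1,2) (2,5) (3,7) (4,1) (5,3) (6,8) (7,6) (8,4)

Row 1: attacked by (2,5)→{4,5,6}; (5,3)→{3,7}; (8,4)→{4}. Blocked: 8. Safe: 1, 2. Place at column 2.
Row 3: attacked by (1,2)→{2,4}; (2,5)→{4,5,6}; (5,3)→{1,3,5}; (8,4)→{4}. Safe: 7, 8. Place at column 7.
Row 4: attacked by (1,2)→{2,5}; (2,5)→{3,5,7}; (3,7)→{6,7,8}; (5,3)→{2,3,4}; (8,4)→{4,8}. Blocked: 8. Safe: 1. Place at column 1.
Row 6: attacked by (1,2)→{2,7}; (2,5)→{1,5}; (3,7)→{4,7}; (4,1)→{1,3}; (5,3)→{2,3,4}; (8,4)→{2,4,6}. Safe: 8. Place at column 8.
Row 7: attacked by (1,2)→{2,8}; (2,5)→{5}; (3,7)→{3,7}; (4,1)→{1,4}; (5,3)→{1,3,5}; (6,8)→{7,8}; (8,4)→{3,4,5}. Safe: 6. Place at column 6.
Columns [2, 5, 7, 1, 3, 8, 6, 4], r−c [-1, -3, -4, 3, 2, -2, 1, 4], r+c [3, 7, 10, 5, 8, 14, 13, 12] are all distinct, so no two queens attack.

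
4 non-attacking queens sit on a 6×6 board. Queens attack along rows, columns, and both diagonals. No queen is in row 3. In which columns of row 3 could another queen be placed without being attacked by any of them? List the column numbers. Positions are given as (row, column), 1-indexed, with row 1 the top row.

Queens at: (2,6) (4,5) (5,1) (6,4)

columns 2

(2,6) attacks row 3 at column 6 and diagonals 5.
(4,5) attacks row 3 at column 5 and diagonals 4, 6.
(5,1) attacks row 3 at column 1 and diagonals 3.
(6,4) attacks row 3 at column 4 and diagonals 1.
Attacked columns: {1, 3, 4, 5, 6}. Safe: {2}.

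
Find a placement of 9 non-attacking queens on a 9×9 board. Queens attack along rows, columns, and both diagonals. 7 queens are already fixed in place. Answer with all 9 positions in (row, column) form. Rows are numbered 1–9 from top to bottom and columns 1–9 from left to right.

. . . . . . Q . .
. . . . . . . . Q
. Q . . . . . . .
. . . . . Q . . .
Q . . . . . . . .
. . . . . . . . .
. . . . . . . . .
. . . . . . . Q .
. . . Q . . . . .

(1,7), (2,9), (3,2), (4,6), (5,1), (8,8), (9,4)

Row 6: attacked by (1,7)→{2,7}; (2,9)→{5,9}; (3,2)→{2,5}; (4,6)→{4,6,8}; (5,1)→{1,2}; (8,8)→{6,8}; (9,4)→{1,4,7}. Safe: 3. Place at column 3.
Row 7: attacked by (1,7)→{1,7}; (2,9)→{4,9}; (3,2)→{2,6}; (4,6)→{3,6,9}; (5,1)→{1,3}; (6,3)→{2,3,4}; (8,8)→{7,8,9}; (9,4)→{2,4,6}. Safe: 5. Place at column 5.
Columns [7, 9, 2, 6, 1, 3, 5, 8, 4], r−c [-6, -7, 1, -2, 4, 3, 2, 0, 5], r+c [8, 11, 5, 10, 6, 9, 12, 16, 13] are all distinct, so no two queens attack.

(1,7) (2,9) (3,2) (4,6) (5,1) (6,3) (7,5) (8,8) (9,4)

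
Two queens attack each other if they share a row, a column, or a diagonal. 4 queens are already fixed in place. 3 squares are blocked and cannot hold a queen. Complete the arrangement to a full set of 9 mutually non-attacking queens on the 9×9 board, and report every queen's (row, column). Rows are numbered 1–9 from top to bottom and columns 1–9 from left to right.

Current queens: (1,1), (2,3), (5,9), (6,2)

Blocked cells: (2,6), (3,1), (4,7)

Row 3: attacked by (1,1)→{1,3}; (2,3)→{2,3,4}; (5,9)→{7,9}; (6,2)→{2,5}. Blocked: 1. Safe: 6, 8. Place at column 8.
Row 4: attacked by (1,1)→{1,4}; (2,3)→{1,3,5}; (3,8)→{7,8,9}; (5,9)→{8,9}; (6,2)→{2,4}. Blocked: 7. Safe: 6. Place at column 6.
Row 7: attacked by (1,1)→{1,7}; (2,3)→{3,8}; (3,8)→{4,8}; (4,6)→{3,6,9}; (5,9)→{7,9}; (6,2)→{1,2,3}. Safe: 5. Place at column 5.
Row 8: attacked by (1,1)→{1,8}; (2,3)→{3,9}; (3,8)→{3,8}; (4,6)→{2,6}; (5,9)→{6,9}; (6,2)→{2,4}; (7,5)→{4,5,6}. Safe: 7. Place at column 7.
Row 9: attacked by (1,1)→{1,9}; (2,3)→{3}; (3,8)→{2,8}; (4,6)→{1,6}; (5,9)→{5,9}; (6,2)→{2,5}; (7,5)→{3,5,7}; (8,7)→{6,7,8}. Safe: 4. Place at column 4.
Columns [1, 3, 8, 6, 9, 2, 5, 7, 4], r−c [0, -1, -5, -2, -4, 4, 2, 1, 5], r+c [2, 5, 11, 10, 14, 8, 12, 15, 13] are all distinct, so no two queens attack.

(1,1) (2,3) (3,8) (4,6) (5,9) (6,2) (7,5) (8,7) (9,4)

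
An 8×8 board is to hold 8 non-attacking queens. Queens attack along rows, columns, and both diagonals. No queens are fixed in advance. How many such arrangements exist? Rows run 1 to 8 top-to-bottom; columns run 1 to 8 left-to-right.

92

Branch on row 1: col 1 → 4; col 2 → 8; col 3 → 16; col 4 → 18; col 5 → 18; col 6 → 16; col 7 → 8; col 8 → 4.
Sum: 4 + 8 + 16 + 18 + 18 + 16 + 8 + 4 = 92.
(This is the classic 8-queens count.)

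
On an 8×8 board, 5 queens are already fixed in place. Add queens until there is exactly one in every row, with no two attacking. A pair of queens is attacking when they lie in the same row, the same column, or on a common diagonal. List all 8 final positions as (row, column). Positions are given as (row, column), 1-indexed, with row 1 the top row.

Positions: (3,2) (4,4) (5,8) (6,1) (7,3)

Row 1: attacked by (3,2)→{2,4}; (4,4)→{1,4,7}; (5,8)→{4,8}; (6,1)→{1,6}; (7,3)→{3}. Safe: 5. Place at column 5.
Row 2: attacked by (1,5)→{4,5,6}; (3,2)→{1,2,3}; (4,4)→{2,4,6}; (5,8)→{5,8}; (6,1)→{1,5}; (7,3)→{3,8}. Safe: 7. Place at column 7.
Row 8: attacked by (1,5)→{5}; (2,7)→{1,7}; (3,2)→{2,7}; (4,4)→{4,8}; (5,8)→{5,8}; (6,1)→{1,3}; (7,3)→{2,3,4}. Safe: 6. Place at column 6.
Columns [5, 7, 2, 4, 8, 1, 3, 6], r−c [-4, -5, 1, 0, -3, 5, 4, 2], r+c [6, 9, 5, 8, 13, 7, 10, 14] are all distinct, so no two queens attack.

(1,5) (2,7) (3,2) (4,4) (5,8) (6,1) (7,3) (8,6)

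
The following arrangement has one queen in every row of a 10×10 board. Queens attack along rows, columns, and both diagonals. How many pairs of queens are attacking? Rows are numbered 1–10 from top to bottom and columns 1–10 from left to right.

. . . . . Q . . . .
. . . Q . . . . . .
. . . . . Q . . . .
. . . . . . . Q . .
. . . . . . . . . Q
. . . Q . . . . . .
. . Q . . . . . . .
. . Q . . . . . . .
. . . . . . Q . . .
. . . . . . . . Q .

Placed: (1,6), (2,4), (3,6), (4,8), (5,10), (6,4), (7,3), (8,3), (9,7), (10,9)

6

Same column: (1,6)–(3,6) (column 6); (2,4)–(6,4) (column 4); (7,3)–(8,3) (column 3).
Same diagonal: (1,6)–(5,10) (|1−5| = |6−10| = 4); (6,4)–(7,3) (|6−7| = |4−3| = 1); (6,4)–(9,7) (|6−9| = |4−7| = 3).
Total attacking pairs: 6.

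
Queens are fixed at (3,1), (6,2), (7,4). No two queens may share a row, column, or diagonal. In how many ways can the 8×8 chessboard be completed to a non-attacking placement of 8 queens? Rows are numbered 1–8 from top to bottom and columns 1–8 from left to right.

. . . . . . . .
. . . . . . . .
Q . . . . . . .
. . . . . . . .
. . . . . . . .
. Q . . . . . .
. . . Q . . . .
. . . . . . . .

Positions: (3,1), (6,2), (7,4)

Branch on row 1: col 5 → 1; col 6 → 1; col 8 → 0.
Sum: 1 + 1 + 0 = 2.

2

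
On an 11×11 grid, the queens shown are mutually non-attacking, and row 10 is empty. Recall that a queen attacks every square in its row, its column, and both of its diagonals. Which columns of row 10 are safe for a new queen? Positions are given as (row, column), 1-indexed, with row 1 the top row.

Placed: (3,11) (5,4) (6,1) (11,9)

columns 2, 3, 6, 7

(3,11) attacks row 10 at column 11 and diagonals 4.
(5,4) attacks row 10 at column 4 and diagonals 9.
(6,1) attacks row 10 at column 1 and diagonals 5.
(11,9) attacks row 10 at column 9 and diagonals 8, 10.
Attacked columns: {1, 4, 5, 8, 9, 10, 11}. Safe: {2, 3, 6, 7}.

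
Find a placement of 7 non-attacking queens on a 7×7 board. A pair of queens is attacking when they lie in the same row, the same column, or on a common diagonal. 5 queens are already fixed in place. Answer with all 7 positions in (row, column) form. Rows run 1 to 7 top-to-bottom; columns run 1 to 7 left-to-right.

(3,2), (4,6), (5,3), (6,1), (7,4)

(1,5) (2,7) (3,2) (4,6) (5,3) (6,1) (7,4)

Row 1: attacked by (3,2)→{2,4}; (4,6)→{3,6}; (5,3)→{3,7}; (6,1)→{1,6}; (7,4)→{4}. Safe: 5. Place at column 5.
Row 2: attacked by (1,5)→{4,5,6}; (3,2)→{1,2,3}; (4,6)→{4,6}; (5,3)→{3,6}; (6,1)→{1,5}; (7,4)→{4}. Safe: 7. Place at column 7.
Columns [5, 7, 2, 6, 3, 1, 4], r−c [-4, -5, 1, -2, 2, 5, 3], r+c [6, 9, 5, 10, 8, 7, 11] are all distinct, so no two queens attack.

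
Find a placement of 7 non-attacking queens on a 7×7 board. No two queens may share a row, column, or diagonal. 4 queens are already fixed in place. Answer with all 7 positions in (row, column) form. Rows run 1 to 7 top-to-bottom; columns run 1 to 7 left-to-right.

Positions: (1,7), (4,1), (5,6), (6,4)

(1,7) (2,5) (3,3) (4,1) (5,6) (6,4) (7,2)

Row 2: attacked by (1,7)→{6,7}; (4,1)→{1,3}; (5,6)→{3,6}; (6,4)→{4}. Safe: 2, 5. Place at column 5.
Row 3: attacked by (1,7)→{5,7}; (2,5)→{4,5,6}; (4,1)→{1,2}; (5,6)→{4,6}; (6,4)→{1,4,7}. Safe: 3. Place at column 3.
Row 7: attacked by (1,7)→{1,7}; (2,5)→{5}; (3,3)→{3,7}; (4,1)→{1,4}; (5,6)→{4,6}; (6,4)→{3,4,5}. Safe: 2. Place at column 2.
Columns [7, 5, 3, 1, 6, 4, 2], r−c [-6, -3, 0, 3, -1, 2, 5], r+c [8, 7, 6, 5, 11, 10, 9] are all distinct, so no two queens attack.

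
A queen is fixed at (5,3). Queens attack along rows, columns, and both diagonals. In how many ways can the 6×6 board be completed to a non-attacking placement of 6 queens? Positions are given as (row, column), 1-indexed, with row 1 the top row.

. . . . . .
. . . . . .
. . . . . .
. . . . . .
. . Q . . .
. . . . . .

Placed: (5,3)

1

Branch on row 1: col 1 → 0; col 2 → 1; col 4 → 0; col 5 → 0; col 6 → 0.
Sum: 0 + 1 + 0 + 0 + 0 = 1.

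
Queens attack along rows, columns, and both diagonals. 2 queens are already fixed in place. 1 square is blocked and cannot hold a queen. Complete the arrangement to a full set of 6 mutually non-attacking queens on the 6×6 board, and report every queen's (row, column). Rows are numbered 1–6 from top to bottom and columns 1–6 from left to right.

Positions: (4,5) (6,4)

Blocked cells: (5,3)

Row 1: attacked by (4,5)→{2,5}; (6,4)→{4}. Safe: 1, 3, 6. Place at column 3.
Row 2: attacked by (1,3)→{2,3,4}; (4,5)→{3,5}; (6,4)→{4}. Safe: 1, 6. Place at column 6.
Row 3: attacked by (1,3)→{1,3,5}; (2,6)→{5,6}; (4,5)→{4,5,6}; (6,4)→{1,4}. Safe: 2. Place at column 2.
Row 5: attacked by (1,3)→{3}; (2,6)→{3,6}; (3,2)→{2,4}; (4,5)→{4,5,6}; (6,4)→{3,4,5}. Blocked: 3. Safe: 1. Place at column 1.
Columns [3, 6, 2, 5, 1, 4], r−c [-2, -4, 1, -1, 4, 2], r+c [4, 8, 5, 9, 6, 10] are all distinct, so no two queens attack.

(1,3) (2,6) (3,2) (4,5) (5,1) (6,4)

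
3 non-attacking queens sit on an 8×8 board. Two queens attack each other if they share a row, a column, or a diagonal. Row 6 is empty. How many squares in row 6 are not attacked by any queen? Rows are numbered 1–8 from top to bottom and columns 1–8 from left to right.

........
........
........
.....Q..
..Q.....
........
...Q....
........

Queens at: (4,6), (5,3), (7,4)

(4,6) attacks row 6 at column 6 and diagonals 4, 8.
(5,3) attacks row 6 at column 3 and diagonals 2, 4.
(7,4) attacks row 6 at column 4 and diagonals 3, 5.
Attacked columns: {2, 3, 4, 5, 6, 8}. Safe: {1, 7}.

2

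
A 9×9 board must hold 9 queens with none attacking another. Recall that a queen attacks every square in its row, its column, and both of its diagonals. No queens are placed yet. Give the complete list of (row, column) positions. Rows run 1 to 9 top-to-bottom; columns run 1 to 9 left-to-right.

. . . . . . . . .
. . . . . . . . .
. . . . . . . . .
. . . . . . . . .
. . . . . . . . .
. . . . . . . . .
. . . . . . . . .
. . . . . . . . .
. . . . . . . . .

(1,2) (2,6) (3,9) (4,3) (5,5) (6,8) (7,4) (8,1) (9,7)

Row 1: Safe: 1, 2, 3, 4, 5, 6, 7, 8, 9. Place at column 2.
Row 2: attacked by (1,2)→{1,2,3}. Safe: 4, 5, 6, 7, 8, 9. Place at column 6.
Row 3: attacked by (1,2)→{2,4}; (2,6)→{5,6,7}. Safe: 1, 3, 8, 9. Place at column 9.
Row 4: attacked by (1,2)→{2,5}; (2,6)→{4,6,8}; (3,9)→{8,9}. Safe: 1, 3, 7. Place at column 3.
Row 5: attacked by (1,2)→{2,6}; (2,6)→{3,6,9}; (3,9)→{7,9}; (4,3)→{2,3,4}. Safe: 1, 5, 8. Place at column 5.
Row 6: attacked by (1,2)→{2,7}; (2,6)→{2,6}; (3,9)→{6,9}; (4,3)→{1,3,5}; (5,5)→{4,5,6}. Safe: 8. Place at column 8.
Row 7: attacked by (1,2)→{2,8}; (2,6)→{1,6}; (3,9)→{5,9}; (4,3)→{3,6}; (5,5)→{3,5,7}; (6,8)→{7,8,9}. Safe: 4. Place at column 4.
Row 8: attacked by (1,2)→{2,9}; (2,6)→{6}; (3,9)→{4,9}; (4,3)→{3,7}; (5,5)→{2,5,8}; (6,8)→{6,8}; (7,4)→{3,4,5}. Safe: 1. Place at column 1.
Row 9: attacked by (1,2)→{2}; (2,6)→{6}; (3,9)→{3,9}; (4,3)→{3,8}; (5,5)→{1,5,9}; (6,8)→{5,8}; (7,4)→{2,4,6}; (8,1)→{1,2}. Safe: 7. Place at column 7.
Columns [2, 6, 9, 3, 5, 8, 4, 1, 7], r−c [-1, -4, -6, 1, 0, -2, 3, 7, 2], r+c [3, 8, 12, 7, 10, 14, 11, 9, 16] are all distinct, so no two queens attack.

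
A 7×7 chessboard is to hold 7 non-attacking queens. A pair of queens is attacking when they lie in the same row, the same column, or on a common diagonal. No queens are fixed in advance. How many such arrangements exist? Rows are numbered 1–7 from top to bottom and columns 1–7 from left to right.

40

Branch on row 1: col 1 → 4; col 2 → 7; col 3 → 6; col 4 → 6; col 5 → 6; col 6 → 7; col 7 → 4.
Sum: 4 + 7 + 6 + 6 + 6 + 7 + 4 = 40.
(This is the classic 7-queens count.)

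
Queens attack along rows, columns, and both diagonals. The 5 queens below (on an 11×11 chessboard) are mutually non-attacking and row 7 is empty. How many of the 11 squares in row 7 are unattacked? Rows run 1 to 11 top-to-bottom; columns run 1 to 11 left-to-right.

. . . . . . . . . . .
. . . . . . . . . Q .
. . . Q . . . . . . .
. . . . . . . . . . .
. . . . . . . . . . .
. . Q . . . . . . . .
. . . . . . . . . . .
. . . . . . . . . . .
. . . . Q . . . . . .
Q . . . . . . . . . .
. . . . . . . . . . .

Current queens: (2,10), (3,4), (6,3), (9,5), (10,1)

3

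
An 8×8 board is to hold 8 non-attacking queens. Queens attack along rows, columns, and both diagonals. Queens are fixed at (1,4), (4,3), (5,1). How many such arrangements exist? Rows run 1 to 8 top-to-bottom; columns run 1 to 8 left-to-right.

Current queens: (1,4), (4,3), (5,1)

3

Branch on row 2: col 2 → 0; col 6 → 1; col 7 → 1; col 8 → 1.
Sum: 0 + 1 + 1 + 1 = 3.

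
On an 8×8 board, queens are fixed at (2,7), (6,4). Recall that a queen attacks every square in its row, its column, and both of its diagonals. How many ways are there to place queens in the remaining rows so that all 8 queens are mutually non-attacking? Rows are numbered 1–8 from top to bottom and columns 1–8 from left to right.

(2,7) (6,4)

Branch on row 1: col 1 → 1; col 2 → 1; col 3 → 1; col 5 → 0.
Sum: 1 + 1 + 1 + 0 = 3.

3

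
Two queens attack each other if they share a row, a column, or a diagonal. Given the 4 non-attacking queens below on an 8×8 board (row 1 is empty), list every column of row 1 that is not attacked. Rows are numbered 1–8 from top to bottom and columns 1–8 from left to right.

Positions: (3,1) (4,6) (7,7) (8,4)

(3,1) attacks row 1 at column 1 and diagonals 3.
(4,6) attacks row 1 at column 6 and diagonals 3.
(7,7) attacks row 1 at column 7 and diagonals 1.
(8,4) attacks row 1 at column 4.
Attacked columns: {1, 3, 4, 6, 7}. Safe: {2, 5, 8}.

columns 2, 5, 8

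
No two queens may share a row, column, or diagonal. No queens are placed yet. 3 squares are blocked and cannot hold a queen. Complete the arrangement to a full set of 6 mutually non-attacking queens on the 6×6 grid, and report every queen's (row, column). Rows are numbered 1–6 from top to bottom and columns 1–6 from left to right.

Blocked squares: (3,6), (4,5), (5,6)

Row 1: Safe: 1, 2, 3, 4, 5, 6. Place at column 5.
Row 2: attacked by (1,5)→{4,5,6}. Safe: 1, 2, 3. Place at column 3.
Row 3: attacked by (1,5)→{3,5}; (2,3)→{2,3,4}. Blocked: 6. Safe: 1. Place at column 1.
Row 4: attacked by (1,5)→{2,5}; (2,3)→{1,3,5}; (3,1)→{1,2}. Blocked: 5. Safe: 4, 6. Place at column 6.
Row 5: attacked by (1,5)→{1,5}; (2,3)→{3,6}; (3,1)→{1,3}; (4,6)→{5,6}. Blocked: 6. Safe: 2, 4. Place at column 4.
Row 6: attacked by (1,5)→{5}; (2,3)→{3}; (3,1)→{1,4}; (4,6)→{4,6}; (5,4)→{3,4,5}. Safe: 2. Place at column 2.
Columns [5, 3, 1, 6, 4, 2], r−c [-4, -1, 2, -2, 1, 4], r+c [6, 5, 4, 10, 9, 8] are all distinct, so no two queens attack.

(1,5) (2,3) (3,1) (4,6) (5,4) (6,2)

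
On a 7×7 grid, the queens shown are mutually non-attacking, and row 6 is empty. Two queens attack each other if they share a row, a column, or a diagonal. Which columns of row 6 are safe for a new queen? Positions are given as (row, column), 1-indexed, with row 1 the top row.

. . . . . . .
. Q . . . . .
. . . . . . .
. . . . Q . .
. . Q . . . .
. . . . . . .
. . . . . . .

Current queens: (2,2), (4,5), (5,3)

columns 1

(2,2) attacks row 6 at column 2 and diagonals 6.
(4,5) attacks row 6 at column 5 and diagonals 3, 7.
(5,3) attacks row 6 at column 3 and diagonals 2, 4.
Attacked columns: {2, 3, 4, 5, 6, 7}. Safe: {1}.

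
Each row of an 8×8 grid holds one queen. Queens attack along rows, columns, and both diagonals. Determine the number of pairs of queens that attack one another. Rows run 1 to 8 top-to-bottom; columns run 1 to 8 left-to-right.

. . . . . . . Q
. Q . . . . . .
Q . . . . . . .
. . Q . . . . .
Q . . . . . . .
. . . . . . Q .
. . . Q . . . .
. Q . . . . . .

3

Same column: (2,2)–(8,2) (column 2); (3,1)–(5,1) (column 1).
Same diagonal: (2,2)–(3,1) (|2−3| = |2−1| = 1).
Total attacking pairs: 3.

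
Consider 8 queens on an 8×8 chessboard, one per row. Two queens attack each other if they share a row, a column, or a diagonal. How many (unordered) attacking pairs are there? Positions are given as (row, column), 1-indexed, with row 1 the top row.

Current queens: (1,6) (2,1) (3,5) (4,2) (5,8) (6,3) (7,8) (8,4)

1

Same column: (5,8)–(7,8) (column 8).
Total attacking pairs: 1.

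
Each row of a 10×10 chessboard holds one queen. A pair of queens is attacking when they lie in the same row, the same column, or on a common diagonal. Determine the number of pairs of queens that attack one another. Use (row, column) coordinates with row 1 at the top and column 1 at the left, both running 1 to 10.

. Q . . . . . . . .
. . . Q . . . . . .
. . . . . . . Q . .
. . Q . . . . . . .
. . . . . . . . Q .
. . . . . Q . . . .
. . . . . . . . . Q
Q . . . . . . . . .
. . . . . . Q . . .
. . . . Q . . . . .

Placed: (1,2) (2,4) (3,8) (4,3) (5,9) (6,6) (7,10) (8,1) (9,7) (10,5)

0

All columns are distinct and no two queens satisfy |Δrow| = |Δcol|, so no pair attacks.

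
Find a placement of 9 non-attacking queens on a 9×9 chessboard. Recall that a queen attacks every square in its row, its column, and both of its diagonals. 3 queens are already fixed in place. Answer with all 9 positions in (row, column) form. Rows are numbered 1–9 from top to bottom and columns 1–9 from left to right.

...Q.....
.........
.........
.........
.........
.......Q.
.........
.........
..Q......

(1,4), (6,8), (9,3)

Row 2: attacked by (1,4)→{3,4,5}; (6,8)→{4,8}; (9,3)→{3}. Safe: 1, 2, 6, 7, 9. Place at column 6.
Row 3: attacked by (1,4)→{2,4,6}; (2,6)→{5,6,7}; (6,8)→{5,8}; (9,3)→{3,9}. Safe: 1. Place at column 1.
Row 4: attacked by (1,4)→{1,4,7}; (2,6)→{4,6,8}; (3,1)→{1,2}; (6,8)→{6,8}; (9,3)→{3,8}. Safe: 5, 9. Place at column 9.
Row 5: attacked by (1,4)→{4,8}; (2,6)→{3,6,9}; (3,1)→{1,3}; (4,9)→{8,9}; (6,8)→{7,8,9}; (9,3)→{3,7}. Safe: 2, 5. Place at column 5.
Row 7: attacked by (1,4)→{4}; (2,6)→{1,6}; (3,1)→{1,5}; (4,9)→{6,9}; (5,5)→{3,5,7}; (6,8)→{7,8,9}; (9,3)→{1,3,5}. Safe: 2. Place at column 2.
Row 8: attacked by (1,4)→{4}; (2,6)→{6}; (3,1)→{1,6}; (4,9)→{5,9}; (5,5)→{2,5,8}; (6,8)→{6,8}; (7,2)→{1,2,3}; (9,3)→{2,3,4}. Safe: 7. Place at column 7.
Columns [4, 6, 1, 9, 5, 8, 2, 7, 3], r−c [-3, -4, 2, -5, 0, -2, 5, 1, 6], r+c [5, 8, 4, 13, 10, 14, 9, 15, 12] are all distinct, so no two queens attack.

(1,4) (2,6) (3,1) (4,9) (5,5) (6,8) (7,2) (8,7) (9,3)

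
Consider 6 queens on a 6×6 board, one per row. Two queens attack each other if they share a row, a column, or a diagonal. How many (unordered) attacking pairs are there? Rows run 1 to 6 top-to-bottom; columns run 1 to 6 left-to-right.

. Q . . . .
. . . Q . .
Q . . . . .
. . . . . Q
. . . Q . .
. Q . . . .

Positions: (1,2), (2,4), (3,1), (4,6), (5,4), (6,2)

3

Same column: (1,2)–(6,2) (column 2); (2,4)–(5,4) (column 4).
Same diagonal: (2,4)–(4,6) (|2−4| = |4−6| = 2).
Total attacking pairs: 3.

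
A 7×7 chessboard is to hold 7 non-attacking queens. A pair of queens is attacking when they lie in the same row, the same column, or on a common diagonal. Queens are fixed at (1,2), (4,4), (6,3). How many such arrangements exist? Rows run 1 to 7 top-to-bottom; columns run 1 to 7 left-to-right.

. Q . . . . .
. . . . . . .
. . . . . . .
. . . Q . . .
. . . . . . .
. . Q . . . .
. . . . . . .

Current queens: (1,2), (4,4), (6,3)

2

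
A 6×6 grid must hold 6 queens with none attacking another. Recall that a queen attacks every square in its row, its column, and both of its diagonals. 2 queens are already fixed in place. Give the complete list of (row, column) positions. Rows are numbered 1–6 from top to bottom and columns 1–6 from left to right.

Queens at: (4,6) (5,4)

Row 1: attacked by (4,6)→{3,6}; (5,4)→{4}. Safe: 1, 2, 5. Place at column 5.
Row 2: attacked by (1,5)→{4,5,6}; (4,6)→{4,6}; (5,4)→{1,4}. Safe: 2, 3. Place at column 3.
Row 3: attacked by (1,5)→{3,5}; (2,3)→{2,3,4}; (4,6)→{5,6}; (5,4)→{2,4,6}. Safe: 1. Place at column 1.
Row 6: attacked by (1,5)→{5}; (2,3)→{3}; (3,1)→{1,4}; (4,6)→{4,6}; (5,4)→{3,4,5}. Safe: 2. Place at column 2.
Columns [5, 3, 1, 6, 4, 2], r−c [-4, -1, 2, -2, 1, 4], r+c [6, 5, 4, 10, 9, 8] are all distinct, so no two queens attack.

(1,5) (2,3) (3,1) (4,6) (5,4) (6,2)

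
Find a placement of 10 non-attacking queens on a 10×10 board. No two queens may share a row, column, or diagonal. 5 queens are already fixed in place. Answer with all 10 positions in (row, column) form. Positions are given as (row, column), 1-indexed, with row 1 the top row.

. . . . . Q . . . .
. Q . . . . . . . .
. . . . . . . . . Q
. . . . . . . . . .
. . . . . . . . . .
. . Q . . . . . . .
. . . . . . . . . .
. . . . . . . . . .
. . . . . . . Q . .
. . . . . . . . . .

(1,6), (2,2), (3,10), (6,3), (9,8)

(1,6) (2,2) (3,10) (4,7) (5,9) (6,3) (7,1) (8,4) (9,8) (10,5)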